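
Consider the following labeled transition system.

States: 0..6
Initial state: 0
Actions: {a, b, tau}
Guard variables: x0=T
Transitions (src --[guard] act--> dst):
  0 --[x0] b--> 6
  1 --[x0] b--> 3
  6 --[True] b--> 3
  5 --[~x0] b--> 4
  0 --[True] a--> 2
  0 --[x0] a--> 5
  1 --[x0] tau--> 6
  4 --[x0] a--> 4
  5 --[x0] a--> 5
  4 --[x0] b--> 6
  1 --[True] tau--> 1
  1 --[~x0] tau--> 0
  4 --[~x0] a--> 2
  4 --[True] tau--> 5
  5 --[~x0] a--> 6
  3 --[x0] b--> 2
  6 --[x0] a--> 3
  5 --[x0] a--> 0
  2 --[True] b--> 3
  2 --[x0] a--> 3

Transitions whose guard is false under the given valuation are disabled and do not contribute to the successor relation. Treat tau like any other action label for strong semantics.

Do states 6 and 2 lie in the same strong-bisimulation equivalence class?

Refine partition for ~:
  round 0: {{0,1,2,3,4,5,6}}
  round 1: {{0,2,6},{1},{3},{4},{5}}
  round 2: {{0},{1},{2,6},{3},{4},{5}}
6 equivalence class(es) (converged in 3)
class of 6: {2,6}; class of 2: {2,6}

Answer: BISIMILAR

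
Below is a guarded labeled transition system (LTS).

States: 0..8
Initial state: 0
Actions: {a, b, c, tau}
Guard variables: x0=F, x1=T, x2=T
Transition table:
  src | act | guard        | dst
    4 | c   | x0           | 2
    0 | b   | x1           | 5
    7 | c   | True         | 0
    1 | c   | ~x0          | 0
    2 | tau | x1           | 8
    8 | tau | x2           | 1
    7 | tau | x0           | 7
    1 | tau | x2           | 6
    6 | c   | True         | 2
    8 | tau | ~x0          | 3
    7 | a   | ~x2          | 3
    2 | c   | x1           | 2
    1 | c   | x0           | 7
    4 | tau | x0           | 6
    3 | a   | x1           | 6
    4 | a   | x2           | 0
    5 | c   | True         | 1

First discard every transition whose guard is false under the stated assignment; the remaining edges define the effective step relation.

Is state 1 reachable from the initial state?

Answer: REACHABLE

Analysis:
12 transition(s) survive guard evaluation.
depth 0: {0}
depth 1: {5}  total {0,5}
depth 2: {1}  total {0,1,5}
depth 3: {6}  total {0,1,5,6}
depth 4: {2}  total {0,1,2,5,6}
depth 5: {8}  total {0,1,2,5,6,8}
depth 6: {3}  total {0,1,2,3,5,6,8}
R = {0,1,2,3,5,6,8}
witness 1: b·c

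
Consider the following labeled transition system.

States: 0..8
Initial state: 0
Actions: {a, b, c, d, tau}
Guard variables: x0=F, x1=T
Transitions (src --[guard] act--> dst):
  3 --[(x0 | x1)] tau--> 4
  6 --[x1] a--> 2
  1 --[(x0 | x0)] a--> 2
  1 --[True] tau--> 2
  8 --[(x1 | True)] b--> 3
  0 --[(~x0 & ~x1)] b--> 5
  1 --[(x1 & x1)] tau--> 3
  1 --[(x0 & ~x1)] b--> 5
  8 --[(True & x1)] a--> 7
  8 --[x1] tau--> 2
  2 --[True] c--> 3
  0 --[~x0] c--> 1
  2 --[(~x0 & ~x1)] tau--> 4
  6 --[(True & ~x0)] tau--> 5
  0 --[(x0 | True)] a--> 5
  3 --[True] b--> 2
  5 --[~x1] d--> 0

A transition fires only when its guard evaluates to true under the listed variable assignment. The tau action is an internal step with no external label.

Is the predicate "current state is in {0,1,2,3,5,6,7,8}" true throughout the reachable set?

Safe = {0,1,2,3,5,6,7,8}
R = {0,1,2,3,4,5}
  0: ✓
  1: ✓
  2: ✓
  3: ✓
  4: outside
  5: ✓
counterexample path to 4: c·tau·tau

Answer: INVARIANT VIOLATED at state 4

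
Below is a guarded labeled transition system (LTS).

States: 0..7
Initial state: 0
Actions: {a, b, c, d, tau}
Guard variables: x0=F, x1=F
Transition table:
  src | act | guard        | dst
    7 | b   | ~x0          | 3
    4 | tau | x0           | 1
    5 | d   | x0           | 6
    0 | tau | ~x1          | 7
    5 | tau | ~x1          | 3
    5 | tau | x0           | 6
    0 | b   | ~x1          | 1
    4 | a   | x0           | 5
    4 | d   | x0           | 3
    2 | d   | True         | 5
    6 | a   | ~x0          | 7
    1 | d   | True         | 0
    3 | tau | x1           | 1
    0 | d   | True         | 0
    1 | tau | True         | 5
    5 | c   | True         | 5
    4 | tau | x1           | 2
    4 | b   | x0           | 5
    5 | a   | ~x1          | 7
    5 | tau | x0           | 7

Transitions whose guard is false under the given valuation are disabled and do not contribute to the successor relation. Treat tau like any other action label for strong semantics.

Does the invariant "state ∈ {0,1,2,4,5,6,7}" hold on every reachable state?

Answer: INVARIANT VIOLATED at state 3

Analysis:
Allowed set {0,1,2,4,5,6,7}
R = {0,1,3,5,7}
  0: safe
  1: safe
  3: VIOLATES
  5: safe
  7: safe
counterexample path to 3: tau·b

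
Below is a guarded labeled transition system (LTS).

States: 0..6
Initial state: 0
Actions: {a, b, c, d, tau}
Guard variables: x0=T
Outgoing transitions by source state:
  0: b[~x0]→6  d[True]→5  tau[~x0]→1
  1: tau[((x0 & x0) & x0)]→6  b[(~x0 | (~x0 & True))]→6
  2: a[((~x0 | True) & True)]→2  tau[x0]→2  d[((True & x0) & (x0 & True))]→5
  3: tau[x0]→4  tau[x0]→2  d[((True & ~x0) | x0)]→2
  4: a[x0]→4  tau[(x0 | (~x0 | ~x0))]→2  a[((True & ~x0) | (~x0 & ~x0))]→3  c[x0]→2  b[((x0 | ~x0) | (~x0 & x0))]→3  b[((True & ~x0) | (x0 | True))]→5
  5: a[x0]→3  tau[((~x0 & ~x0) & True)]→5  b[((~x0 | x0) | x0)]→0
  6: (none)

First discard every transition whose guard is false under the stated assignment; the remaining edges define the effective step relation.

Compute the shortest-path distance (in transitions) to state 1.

Answer: UNREACHABLE

Trace:
Breadth-first toward 1:
  Layer 0: {0}
  Layer 1: {5}
  Layer 2: {3}
  Layer 3: {2,4}
1 never appears.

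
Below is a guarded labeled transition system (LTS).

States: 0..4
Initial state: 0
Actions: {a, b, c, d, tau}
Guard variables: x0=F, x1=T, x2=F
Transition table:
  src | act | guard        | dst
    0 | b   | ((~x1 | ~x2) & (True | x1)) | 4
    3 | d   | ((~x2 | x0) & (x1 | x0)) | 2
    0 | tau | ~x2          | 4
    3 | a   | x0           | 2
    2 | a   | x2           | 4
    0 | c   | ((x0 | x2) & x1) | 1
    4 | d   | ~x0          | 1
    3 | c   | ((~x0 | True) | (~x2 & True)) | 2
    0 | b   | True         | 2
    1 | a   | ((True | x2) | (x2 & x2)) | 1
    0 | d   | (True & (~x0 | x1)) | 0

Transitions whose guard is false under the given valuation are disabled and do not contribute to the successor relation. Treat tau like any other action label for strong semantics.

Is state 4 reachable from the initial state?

Answer: REACHABLE

Working:
8 transition(s) survive guard evaluation.
Layer 0: {0}
Layer 1: {2,4}  now seen {0,2,4}
Layer 2: {1}  now seen {0,1,2,4}
Reach set: {0,1,2,4}
Path to 4: b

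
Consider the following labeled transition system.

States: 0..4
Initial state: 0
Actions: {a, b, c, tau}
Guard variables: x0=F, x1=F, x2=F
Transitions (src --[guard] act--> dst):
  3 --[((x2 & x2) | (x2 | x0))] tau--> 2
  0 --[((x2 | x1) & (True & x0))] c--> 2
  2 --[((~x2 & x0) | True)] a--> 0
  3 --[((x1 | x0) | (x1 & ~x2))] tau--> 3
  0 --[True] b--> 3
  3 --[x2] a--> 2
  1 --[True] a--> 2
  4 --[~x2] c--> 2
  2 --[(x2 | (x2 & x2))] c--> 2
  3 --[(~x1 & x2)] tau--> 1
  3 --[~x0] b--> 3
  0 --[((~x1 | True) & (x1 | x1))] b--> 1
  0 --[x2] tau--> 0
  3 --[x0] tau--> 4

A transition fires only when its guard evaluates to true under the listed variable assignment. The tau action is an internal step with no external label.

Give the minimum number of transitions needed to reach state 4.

Answer: UNREACHABLE

Trace:
Layered search for 4:
  depth 0: {0}
  depth 1: {3}
4 never appears.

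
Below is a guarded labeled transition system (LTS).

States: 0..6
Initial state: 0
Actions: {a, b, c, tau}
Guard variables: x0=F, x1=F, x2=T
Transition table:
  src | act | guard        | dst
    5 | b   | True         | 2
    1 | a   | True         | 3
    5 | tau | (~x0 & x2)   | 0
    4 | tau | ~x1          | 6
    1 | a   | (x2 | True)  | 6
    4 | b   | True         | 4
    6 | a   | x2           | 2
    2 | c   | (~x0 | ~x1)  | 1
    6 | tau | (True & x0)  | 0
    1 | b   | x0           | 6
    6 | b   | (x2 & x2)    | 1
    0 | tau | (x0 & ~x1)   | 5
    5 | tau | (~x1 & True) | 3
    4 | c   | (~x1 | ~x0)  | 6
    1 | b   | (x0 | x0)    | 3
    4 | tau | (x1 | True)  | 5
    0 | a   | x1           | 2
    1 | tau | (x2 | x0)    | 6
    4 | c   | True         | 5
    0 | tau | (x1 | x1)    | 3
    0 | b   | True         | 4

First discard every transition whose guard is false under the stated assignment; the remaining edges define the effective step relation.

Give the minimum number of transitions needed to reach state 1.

Breadth-first toward 1:
  depth 0: {0}
  depth 1: {4}
  depth 2: {5,6}
  depth 3: {1,2,3}
1 enters at depth 3; path b·c·b

Answer: 3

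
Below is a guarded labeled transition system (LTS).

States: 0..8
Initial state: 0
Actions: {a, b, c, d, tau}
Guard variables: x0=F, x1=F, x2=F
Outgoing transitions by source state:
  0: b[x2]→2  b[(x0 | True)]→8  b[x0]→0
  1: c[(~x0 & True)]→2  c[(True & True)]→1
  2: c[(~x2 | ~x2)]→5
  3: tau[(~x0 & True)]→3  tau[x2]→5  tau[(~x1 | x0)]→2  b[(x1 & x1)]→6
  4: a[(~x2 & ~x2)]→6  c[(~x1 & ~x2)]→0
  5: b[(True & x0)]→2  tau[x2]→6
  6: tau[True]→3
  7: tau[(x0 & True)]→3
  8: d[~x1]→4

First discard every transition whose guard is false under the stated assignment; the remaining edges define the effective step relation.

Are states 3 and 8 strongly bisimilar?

Answer: NOT BISIMILAR

Working:
Compute ~ classes (split until stable):
  P[0] = {{0,1,2,3,4,5,6,7,8}}
  P[1] = {{0},{1,2},{3,6},{4},{5,7},{8}}
  P[2] = {{0},{1},{2},{3},{4},{5,7},{6},{8}}
8 equivalence class(es) (converged in 3)
class of 3: {3}; class of 8: {8}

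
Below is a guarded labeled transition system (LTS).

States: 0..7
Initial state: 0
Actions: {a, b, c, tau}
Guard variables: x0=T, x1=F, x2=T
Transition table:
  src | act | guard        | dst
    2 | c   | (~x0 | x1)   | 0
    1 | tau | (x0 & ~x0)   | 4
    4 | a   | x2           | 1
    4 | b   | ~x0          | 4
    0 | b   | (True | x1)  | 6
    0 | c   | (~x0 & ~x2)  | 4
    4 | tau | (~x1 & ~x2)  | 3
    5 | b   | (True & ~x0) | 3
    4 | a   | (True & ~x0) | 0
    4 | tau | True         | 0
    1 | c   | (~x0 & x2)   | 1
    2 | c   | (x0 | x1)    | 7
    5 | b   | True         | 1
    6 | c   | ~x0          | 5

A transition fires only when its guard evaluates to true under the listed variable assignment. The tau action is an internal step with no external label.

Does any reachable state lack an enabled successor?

Reach set: {0,6}
  0: b→6  [deg 1]
  6: ∅  [STUCK]
Path to 6: b

Answer: DEADLOCK at state 6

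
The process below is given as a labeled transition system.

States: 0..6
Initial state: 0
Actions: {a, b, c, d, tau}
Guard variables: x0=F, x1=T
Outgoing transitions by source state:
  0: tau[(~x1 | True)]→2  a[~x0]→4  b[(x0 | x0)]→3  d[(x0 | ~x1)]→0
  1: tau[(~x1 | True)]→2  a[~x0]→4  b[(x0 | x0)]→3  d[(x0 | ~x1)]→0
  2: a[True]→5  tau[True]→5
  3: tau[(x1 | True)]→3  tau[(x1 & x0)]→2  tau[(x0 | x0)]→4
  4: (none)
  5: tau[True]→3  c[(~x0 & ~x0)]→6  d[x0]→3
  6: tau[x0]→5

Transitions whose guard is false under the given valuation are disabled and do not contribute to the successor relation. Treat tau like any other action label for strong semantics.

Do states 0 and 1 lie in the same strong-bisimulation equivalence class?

Answer: BISIMILAR

Trace:
Bisimulation quotient by refinement:
  round 0: {{0,1,2,3,4,5,6}}
  round 1: {{0,1,2},{3},{4,6},{5}}
  round 2: {{0,1},{2},{3},{4,6},{5}}
5 equivalence class(es) (converged in 3)
0∈{0,1}, 1∈{0,1}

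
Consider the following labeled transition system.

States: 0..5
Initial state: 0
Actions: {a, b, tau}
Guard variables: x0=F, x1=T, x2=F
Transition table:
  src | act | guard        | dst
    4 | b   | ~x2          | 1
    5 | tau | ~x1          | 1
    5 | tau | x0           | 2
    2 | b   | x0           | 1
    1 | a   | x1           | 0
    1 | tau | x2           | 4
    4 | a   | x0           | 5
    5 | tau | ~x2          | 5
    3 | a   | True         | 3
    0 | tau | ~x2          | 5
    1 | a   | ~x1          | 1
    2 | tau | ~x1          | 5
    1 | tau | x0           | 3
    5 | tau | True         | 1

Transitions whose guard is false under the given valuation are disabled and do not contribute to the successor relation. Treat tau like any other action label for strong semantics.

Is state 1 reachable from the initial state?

6 transition(s) survive guard evaluation.
L0 = {0}
L1 = {5}  now seen {0,5}
L2 = {1}  now seen {0,1,5}
R = {0,1,5}
Path to 1: tau·tau

Answer: REACHABLE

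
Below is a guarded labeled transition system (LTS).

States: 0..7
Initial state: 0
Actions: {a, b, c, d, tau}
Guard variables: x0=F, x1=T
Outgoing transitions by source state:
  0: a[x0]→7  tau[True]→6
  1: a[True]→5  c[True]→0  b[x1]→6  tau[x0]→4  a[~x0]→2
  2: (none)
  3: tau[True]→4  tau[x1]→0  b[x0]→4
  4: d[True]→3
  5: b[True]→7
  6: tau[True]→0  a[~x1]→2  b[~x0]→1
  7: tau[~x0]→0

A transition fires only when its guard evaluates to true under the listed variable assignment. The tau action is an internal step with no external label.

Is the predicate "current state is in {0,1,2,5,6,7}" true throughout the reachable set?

Answer: INVARIANT HOLDS

Trace:
Allowed set {0,1,2,5,6,7}
R = {0,1,2,5,6,7}
  0: ✓
  1: ✓
  2: ✓
  5: ✓
  6: ✓
  7: ✓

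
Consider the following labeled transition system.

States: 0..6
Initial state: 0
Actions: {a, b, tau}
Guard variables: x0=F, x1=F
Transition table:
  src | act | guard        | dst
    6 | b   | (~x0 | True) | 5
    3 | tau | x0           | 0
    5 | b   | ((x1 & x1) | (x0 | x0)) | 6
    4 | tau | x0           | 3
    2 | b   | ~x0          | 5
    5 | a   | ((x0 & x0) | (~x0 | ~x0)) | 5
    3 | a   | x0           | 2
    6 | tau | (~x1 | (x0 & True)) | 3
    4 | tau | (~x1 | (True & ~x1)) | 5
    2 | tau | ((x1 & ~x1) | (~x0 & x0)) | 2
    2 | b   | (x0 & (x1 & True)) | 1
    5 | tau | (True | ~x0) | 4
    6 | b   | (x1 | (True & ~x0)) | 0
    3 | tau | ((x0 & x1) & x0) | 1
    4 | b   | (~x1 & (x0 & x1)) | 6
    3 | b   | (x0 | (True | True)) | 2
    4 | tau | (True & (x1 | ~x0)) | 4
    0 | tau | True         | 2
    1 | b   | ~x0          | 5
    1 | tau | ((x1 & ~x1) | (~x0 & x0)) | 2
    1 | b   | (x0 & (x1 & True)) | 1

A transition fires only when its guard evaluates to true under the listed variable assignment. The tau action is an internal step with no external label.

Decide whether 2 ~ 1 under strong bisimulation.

Answer: BISIMILAR

Trace:
Bisimulation quotient by refinement:
  π0 = {{0,1,2,3,4,5,6}}
  π1 = {{0,4},{1,2,3},{5},{6}}
  π2 = {{0},{1,2},{3},{4},{5},{6}}
stable after 3 split(s): 6 block(s)
[2]={1,2}  [1]={1,2}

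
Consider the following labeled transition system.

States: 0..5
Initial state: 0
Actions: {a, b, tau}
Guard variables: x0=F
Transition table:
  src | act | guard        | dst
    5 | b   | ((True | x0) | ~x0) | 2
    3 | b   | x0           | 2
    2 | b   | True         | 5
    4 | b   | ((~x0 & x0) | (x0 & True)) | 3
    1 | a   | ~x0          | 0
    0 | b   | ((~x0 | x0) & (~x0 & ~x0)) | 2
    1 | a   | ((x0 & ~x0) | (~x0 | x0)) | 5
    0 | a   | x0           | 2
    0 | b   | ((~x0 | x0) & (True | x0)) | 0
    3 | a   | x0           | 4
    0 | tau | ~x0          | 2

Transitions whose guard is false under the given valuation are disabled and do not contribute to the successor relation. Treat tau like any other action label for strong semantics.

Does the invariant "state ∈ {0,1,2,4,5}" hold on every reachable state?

Inv-set: {0,1,2,4,5}
Reach set: {0,2,5}
  0: safe
  2: safe
  5: safe

Answer: INVARIANT HOLDS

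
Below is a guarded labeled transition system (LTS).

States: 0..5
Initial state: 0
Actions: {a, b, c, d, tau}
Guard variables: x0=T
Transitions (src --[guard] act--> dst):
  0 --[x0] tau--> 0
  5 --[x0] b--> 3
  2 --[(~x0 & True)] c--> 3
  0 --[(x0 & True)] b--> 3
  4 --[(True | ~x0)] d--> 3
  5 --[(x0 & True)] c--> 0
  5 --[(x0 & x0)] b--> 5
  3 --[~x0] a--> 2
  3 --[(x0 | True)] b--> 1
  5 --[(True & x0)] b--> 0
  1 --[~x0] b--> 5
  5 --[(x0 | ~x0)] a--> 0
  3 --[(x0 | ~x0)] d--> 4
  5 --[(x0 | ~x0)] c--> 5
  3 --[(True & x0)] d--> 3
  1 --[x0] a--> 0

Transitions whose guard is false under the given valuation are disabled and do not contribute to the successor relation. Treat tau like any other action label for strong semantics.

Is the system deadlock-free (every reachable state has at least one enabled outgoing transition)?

Answer: DEADLOCK-FREE

Trace:
Reachable = {0,1,3,4}
  0: b→3  tau→0  [2 out]
  1: a→0  [1 out]
  3: b→1  d→3  d→4  [3 out]
  4: d→3  [1 out]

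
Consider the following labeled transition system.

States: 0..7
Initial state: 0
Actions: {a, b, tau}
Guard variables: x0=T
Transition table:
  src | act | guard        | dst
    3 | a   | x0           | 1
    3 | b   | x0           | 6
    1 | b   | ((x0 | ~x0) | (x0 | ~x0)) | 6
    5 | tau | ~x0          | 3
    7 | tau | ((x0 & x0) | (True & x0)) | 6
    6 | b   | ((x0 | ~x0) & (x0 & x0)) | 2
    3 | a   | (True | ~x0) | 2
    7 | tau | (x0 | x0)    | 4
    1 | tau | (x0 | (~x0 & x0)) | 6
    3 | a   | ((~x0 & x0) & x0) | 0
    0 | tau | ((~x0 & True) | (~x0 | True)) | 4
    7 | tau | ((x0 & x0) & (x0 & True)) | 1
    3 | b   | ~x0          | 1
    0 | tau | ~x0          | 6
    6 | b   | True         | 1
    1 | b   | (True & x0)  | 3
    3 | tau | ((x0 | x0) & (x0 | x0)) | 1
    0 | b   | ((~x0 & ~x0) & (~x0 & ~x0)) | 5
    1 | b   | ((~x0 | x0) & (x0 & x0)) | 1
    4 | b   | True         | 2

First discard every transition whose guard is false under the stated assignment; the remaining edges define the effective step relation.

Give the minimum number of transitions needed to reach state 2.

Breadth-first toward 2:
  Layer 0: {0}
  Layer 1: {4}
  Layer 2: {2}
depth(2)=2, e.g. tau·b

Answer: 2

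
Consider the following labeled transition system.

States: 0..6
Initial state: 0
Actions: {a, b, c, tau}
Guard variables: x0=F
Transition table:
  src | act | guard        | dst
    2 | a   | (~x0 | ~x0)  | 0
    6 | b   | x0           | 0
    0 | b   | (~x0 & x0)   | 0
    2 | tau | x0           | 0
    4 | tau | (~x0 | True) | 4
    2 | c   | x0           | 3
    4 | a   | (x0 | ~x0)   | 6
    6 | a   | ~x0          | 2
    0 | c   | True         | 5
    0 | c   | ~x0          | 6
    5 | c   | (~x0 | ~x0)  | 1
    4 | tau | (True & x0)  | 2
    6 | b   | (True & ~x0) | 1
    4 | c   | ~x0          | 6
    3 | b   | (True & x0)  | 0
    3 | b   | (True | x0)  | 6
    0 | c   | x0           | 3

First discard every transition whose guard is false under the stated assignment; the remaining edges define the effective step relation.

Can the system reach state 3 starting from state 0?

After dropping false guards: 10 live edges.
L0 = {0}
L1 = {5,6}  now seen {0,5,6}
L2 = {1,2}  now seen {0,1,2,5,6}
R = {0,1,2,5,6}

Answer: UNREACHABLE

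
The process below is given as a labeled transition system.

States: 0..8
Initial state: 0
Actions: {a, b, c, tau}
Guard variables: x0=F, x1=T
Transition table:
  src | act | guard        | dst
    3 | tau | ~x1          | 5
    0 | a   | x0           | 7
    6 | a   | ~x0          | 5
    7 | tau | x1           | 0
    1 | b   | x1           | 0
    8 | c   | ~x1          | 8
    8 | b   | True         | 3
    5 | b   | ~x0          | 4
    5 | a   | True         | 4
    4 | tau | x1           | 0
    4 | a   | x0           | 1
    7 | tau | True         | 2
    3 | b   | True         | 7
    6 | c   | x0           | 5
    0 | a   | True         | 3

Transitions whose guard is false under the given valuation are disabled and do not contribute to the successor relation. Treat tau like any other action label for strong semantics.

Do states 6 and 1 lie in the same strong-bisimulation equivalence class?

Answer: NOT BISIMILAR

Analysis:
Refine partition for ~:
  π0 = {{0,1,2,3,4,5,6,7,8}}
  π1 = {{0,6},{1,3,8},{2},{4,7},{5}}
  π2 = {{0},{1},{2},{3},{4},{5},{6},{7},{8}}
stable after 3 split(s): 9 block(s)
class of 6: {6}; class of 1: {1}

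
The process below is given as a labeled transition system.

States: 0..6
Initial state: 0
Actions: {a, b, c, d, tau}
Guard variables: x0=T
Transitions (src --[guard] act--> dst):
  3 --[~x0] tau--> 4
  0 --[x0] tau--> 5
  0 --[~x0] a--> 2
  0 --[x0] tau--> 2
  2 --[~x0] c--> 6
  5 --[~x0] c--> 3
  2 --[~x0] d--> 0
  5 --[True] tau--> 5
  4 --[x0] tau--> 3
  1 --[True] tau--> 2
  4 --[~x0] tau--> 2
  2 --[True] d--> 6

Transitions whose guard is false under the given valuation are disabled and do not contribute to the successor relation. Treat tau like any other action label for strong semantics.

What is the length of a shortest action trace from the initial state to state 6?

Answer: 2

Working:
BFS to 6:
  L0 = {0}
  L1 = {2,5}
  L2 = {6}
6 enters at depth 2; path tau·d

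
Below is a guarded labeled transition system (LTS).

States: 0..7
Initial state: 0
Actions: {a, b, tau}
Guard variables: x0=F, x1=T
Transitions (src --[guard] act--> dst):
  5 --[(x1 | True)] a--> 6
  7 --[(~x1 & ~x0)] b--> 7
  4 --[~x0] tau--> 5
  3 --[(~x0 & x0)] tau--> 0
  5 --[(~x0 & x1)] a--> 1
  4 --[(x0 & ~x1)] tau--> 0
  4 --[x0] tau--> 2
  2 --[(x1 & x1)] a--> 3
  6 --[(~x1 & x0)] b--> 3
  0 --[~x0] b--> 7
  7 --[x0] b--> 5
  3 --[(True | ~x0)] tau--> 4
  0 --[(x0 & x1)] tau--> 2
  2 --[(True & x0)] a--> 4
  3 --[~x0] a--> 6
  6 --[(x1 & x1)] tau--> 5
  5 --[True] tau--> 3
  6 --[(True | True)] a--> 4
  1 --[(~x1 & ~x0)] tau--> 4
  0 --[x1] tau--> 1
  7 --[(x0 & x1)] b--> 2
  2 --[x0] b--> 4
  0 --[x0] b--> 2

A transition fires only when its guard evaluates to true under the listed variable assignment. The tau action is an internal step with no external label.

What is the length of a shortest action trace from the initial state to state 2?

Answer: UNREACHABLE

Analysis:
BFS to 2:
  Layer 0: {0}
  Layer 1: {1,7}
2 never appears.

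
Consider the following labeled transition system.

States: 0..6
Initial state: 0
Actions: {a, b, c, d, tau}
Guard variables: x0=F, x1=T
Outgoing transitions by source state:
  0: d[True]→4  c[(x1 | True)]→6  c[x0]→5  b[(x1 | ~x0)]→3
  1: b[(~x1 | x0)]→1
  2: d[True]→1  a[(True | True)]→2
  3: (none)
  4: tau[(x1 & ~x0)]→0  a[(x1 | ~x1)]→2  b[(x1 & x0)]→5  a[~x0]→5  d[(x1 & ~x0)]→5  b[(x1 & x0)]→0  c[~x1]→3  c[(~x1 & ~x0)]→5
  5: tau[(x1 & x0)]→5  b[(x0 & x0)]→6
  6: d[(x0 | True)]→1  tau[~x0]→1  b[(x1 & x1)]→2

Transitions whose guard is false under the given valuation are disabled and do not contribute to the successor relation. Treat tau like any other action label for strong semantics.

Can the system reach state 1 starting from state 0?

After dropping false guards: 12 live edges.
depth 0: {0}
depth 1: {3,4,6}  cumulative {0,3,4,6}
depth 2: {1,2,5}  cumulative {0,1,2,3,4,5,6}
R = {0,1,2,3,4,5,6}
Path to 1: c·d

Answer: REACHABLE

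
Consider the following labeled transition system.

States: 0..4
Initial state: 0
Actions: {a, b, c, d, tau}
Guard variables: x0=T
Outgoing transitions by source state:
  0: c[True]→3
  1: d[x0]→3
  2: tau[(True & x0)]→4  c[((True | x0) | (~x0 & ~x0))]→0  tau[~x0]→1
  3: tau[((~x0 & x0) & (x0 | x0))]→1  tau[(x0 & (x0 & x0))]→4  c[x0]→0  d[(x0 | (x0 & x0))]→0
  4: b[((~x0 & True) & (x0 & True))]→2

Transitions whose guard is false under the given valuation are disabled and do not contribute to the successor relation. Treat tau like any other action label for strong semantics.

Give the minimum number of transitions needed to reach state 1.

Breadth-first toward 1:
  Layer 0: {0}
  Layer 1: {3}
  Layer 2: {4}
1 never appears.

Answer: UNREACHABLE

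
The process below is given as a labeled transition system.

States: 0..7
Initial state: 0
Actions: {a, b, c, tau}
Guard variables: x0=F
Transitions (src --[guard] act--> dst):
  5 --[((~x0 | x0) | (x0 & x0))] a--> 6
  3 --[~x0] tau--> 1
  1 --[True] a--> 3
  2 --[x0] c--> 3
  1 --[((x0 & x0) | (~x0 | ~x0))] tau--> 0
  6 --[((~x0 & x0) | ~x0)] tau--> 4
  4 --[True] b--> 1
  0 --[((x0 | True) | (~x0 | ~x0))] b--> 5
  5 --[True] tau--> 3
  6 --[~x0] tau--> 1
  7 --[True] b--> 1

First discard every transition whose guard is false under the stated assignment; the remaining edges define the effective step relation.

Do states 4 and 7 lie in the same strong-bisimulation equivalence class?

Answer: BISIMILAR

Analysis:
Refine partition for ~:
  π0 = {{0,1,2,3,4,5,6,7}}
  π1 = {{0,4,7},{1,5},{2},{3,6}}
  π2 = {{0,4,7},{1},{2},{3},{5},{6}}
  π3 = {{0},{1},{2},{3},{4,7},{5},{6}}
7 equivalence class(es) (converged in 4)
[4]={4,7}  [7]={4,7}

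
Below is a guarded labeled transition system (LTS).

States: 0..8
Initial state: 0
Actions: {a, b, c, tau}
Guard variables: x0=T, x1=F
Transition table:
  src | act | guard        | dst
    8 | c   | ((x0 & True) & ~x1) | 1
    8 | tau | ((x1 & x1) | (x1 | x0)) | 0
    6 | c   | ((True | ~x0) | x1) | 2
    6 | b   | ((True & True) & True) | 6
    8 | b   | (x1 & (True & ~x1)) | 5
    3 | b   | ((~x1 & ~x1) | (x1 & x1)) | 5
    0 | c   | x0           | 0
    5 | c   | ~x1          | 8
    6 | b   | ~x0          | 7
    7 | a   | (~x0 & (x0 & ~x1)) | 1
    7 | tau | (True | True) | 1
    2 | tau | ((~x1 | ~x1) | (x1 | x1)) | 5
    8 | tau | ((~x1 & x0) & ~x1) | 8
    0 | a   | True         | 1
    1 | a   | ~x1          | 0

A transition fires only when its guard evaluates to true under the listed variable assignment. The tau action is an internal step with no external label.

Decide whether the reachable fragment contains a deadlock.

Answer: DEADLOCK-FREE

Working:
Reachable = {0,1}
  0: a→1  c→0  [2 out]
  1: a→0  [1 out]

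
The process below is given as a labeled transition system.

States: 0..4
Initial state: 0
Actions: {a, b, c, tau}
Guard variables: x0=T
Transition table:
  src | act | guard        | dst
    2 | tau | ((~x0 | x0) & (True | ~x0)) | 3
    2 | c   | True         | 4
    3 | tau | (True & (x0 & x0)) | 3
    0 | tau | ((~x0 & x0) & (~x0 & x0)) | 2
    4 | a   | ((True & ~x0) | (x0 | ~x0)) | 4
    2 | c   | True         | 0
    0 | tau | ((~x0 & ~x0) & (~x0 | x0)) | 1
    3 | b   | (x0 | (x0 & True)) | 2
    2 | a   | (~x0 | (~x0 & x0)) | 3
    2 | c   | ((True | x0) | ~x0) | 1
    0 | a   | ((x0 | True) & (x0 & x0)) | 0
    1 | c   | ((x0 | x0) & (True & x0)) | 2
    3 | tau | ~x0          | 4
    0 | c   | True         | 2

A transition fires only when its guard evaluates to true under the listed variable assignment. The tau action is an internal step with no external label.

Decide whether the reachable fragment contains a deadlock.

Answer: DEADLOCK-FREE

Trace:
R = {0,1,2,3,4}
  0: a→0  c→2  [2 exit(s)]
  1: c→2  [1 exit(s)]
  2: c→0  c→1  c→4  tau→3  [4 exit(s)]
  3: b→2  tau→3  [2 exit(s)]
  4: a→4  [1 exit(s)]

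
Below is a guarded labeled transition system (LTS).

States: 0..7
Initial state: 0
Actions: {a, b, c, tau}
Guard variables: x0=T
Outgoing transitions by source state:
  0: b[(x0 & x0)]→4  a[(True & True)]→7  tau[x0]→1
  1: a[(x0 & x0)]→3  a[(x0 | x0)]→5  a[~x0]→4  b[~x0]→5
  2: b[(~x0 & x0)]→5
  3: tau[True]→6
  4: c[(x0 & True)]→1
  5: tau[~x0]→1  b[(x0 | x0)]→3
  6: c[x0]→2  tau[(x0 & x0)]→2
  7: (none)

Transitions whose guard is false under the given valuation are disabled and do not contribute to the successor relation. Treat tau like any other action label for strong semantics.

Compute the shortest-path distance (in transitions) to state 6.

Answer: 3

Trace:
BFS to 6:
  depth 0: {0}
  depth 1: {1,4,7}
  depth 2: {3,5}
  depth 3: {6}
6 enters at depth 3; path tau·a·tau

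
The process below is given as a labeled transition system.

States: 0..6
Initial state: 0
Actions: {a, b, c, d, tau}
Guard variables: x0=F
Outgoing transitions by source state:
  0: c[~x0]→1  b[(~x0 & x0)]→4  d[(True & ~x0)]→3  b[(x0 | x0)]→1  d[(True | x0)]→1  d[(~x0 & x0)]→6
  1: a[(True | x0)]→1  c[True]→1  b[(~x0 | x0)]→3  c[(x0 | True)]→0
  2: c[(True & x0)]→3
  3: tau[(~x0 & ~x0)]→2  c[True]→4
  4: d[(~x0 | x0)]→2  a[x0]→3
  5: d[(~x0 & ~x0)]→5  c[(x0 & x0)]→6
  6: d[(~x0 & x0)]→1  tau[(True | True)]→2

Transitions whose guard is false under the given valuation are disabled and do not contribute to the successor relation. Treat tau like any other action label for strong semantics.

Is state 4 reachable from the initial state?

Answer: REACHABLE

Working:
After dropping false guards: 12 live edges.
Layer 0: {0}
Layer 1: {1,3}  total {0,1,3}
Layer 2: {2,4}  total {0,1,2,3,4}
Reach set: {0,1,2,3,4}
witness 4: d·c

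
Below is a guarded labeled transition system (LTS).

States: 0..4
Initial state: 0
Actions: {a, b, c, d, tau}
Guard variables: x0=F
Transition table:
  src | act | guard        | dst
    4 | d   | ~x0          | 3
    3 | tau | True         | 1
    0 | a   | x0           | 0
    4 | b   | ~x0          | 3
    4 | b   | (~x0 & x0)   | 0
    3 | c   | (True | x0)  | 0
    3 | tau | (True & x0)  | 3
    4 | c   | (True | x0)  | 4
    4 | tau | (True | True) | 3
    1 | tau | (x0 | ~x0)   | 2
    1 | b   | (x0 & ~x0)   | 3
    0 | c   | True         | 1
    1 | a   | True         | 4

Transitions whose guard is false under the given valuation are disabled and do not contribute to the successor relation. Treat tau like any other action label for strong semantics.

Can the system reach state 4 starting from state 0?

Answer: REACHABLE

Working:
9 transition(s) survive guard evaluation.
depth 0: {0}
depth 1: {1}  total {0,1}
depth 2: {2,4}  total {0,1,2,4}
depth 3: {3}  total {0,1,2,3,4}
Reachable = {0,1,2,3,4}
trace reaching 4: c·a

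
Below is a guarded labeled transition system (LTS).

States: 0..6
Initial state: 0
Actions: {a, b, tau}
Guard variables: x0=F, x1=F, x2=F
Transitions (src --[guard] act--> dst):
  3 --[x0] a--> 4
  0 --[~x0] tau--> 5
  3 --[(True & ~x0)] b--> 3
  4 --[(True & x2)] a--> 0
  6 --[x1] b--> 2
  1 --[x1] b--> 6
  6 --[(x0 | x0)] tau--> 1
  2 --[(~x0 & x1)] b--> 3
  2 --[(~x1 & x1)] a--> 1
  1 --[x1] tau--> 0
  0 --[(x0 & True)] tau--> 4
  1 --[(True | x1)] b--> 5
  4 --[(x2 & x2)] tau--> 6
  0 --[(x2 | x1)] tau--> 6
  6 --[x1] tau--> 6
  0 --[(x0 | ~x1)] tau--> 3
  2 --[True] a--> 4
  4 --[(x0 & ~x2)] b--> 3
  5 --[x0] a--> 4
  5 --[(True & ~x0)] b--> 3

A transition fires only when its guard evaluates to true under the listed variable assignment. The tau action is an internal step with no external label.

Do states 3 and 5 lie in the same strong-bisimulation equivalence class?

Bisimulation quotient by refinement:
  π0 = {{0,1,2,3,4,5,6}}
  π1 = {{0},{1,3,5},{2},{4,6}}
4 equivalence class(es) (converged in 2)
[3]={1,3,5}  [5]={1,3,5}

Answer: BISIMILAR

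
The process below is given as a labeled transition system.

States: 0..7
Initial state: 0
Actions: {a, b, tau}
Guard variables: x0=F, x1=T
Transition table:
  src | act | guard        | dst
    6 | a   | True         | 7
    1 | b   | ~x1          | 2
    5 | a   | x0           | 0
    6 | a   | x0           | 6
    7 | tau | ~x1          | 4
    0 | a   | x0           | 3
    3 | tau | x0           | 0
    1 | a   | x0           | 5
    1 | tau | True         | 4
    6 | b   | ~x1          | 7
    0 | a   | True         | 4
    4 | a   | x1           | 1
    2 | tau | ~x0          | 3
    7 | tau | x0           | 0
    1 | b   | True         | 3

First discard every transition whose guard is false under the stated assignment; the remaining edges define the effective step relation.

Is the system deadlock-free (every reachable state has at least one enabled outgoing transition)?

Reach set: {0,1,3,4}
  0: a→4  [deg 1]
  1: b→3  tau→4  [deg 2]
  3: ∅  [STUCK]
  4: a→1  [deg 1]
Path to 3: a·a·b

Answer: DEADLOCK at state 3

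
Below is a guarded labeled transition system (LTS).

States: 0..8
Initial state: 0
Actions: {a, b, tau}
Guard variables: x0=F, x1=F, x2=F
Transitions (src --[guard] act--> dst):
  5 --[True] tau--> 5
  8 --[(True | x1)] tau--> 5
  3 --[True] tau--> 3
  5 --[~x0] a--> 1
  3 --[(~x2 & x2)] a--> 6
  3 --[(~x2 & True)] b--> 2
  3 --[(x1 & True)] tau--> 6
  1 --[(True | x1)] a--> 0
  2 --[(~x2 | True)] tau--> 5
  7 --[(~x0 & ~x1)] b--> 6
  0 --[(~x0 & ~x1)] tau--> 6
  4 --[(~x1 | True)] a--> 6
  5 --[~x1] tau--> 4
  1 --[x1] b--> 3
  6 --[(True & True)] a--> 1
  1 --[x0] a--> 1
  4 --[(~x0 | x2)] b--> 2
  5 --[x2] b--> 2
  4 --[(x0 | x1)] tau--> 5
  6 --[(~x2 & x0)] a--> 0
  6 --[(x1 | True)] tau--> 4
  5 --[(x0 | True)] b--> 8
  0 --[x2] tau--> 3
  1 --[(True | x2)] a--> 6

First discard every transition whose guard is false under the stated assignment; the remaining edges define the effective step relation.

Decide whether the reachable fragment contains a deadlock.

R = {0,1,2,4,5,6,8}
  0: tau→6  [deg 1]
  1: a→0  a→6  [deg 2]
  2: tau→5  [deg 1]
  4: a→6  b→2  [deg 2]
  5: a→1  b→8  tau→4  tau→5  [deg 4]
  6: a→1  tau→4  [deg 2]
  8: tau→5  [deg 1]

Answer: DEADLOCK-FREE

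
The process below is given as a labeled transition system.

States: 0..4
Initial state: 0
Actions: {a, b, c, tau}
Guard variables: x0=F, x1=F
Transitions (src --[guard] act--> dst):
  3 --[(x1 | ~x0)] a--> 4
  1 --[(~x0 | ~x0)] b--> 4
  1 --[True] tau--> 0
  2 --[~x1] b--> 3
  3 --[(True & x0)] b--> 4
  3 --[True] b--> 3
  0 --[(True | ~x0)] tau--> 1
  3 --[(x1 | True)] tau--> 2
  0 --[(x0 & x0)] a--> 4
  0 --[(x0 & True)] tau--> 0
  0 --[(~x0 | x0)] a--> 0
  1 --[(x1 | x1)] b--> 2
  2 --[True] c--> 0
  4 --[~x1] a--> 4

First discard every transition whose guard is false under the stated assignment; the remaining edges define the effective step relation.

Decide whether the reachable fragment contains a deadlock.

Answer: DEADLOCK-FREE

Analysis:
Reachable = {0,1,4}
  0: a→0  tau→1  [2 exit(s)]
  1: b→4  tau→0  [2 exit(s)]
  4: a→4  [1 exit(s)]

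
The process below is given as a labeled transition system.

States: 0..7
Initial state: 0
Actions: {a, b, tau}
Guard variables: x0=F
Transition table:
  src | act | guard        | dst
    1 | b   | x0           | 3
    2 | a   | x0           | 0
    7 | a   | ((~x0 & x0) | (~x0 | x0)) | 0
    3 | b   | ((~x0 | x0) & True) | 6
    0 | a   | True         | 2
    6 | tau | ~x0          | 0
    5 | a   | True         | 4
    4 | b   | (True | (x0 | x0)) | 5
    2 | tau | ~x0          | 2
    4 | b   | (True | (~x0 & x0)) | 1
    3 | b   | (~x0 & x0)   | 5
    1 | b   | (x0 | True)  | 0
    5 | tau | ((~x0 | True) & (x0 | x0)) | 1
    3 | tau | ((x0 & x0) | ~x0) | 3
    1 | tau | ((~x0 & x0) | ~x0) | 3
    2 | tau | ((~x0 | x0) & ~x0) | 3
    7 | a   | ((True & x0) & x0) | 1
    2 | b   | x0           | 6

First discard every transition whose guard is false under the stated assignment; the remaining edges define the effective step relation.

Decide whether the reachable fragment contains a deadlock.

Answer: DEADLOCK-FREE

Analysis:
Reach set: {0,2,3,6}
  0: a→2  [deg 1]
  2: tau→2  tau→3  [deg 2]
  3: b→6  tau→3  [deg 2]
  6: tau→0  [deg 1]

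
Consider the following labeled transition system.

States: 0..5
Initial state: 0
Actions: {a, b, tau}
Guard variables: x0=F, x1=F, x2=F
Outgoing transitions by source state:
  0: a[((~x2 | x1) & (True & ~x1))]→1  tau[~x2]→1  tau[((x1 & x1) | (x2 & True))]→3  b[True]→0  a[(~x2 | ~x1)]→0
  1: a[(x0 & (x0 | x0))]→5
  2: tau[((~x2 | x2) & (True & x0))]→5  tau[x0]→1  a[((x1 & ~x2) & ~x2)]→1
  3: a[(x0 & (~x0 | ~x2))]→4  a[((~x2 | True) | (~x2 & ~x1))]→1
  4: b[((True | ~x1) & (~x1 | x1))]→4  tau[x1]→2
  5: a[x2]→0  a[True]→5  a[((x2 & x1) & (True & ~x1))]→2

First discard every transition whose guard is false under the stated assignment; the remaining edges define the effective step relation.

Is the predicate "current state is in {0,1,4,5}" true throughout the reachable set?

Safe = {0,1,4,5}
R = {0,1}
  0: safe
  1: safe

Answer: INVARIANT HOLDS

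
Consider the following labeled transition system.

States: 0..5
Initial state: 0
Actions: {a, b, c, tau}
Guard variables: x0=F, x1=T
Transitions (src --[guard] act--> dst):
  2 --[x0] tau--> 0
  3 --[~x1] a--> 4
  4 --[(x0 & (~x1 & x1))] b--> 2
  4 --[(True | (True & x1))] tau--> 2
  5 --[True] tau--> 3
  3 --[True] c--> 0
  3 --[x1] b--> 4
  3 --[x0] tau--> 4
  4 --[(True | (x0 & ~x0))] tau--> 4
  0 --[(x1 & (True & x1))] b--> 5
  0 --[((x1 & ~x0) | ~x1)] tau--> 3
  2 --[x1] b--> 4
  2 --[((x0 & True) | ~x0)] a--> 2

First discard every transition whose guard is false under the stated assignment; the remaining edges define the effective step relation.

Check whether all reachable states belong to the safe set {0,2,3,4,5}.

Answer: INVARIANT HOLDS

Trace:
Inv-set: {0,2,3,4,5}
Reach set: {0,2,3,4,5}
  0: ✓
  2: ✓
  3: ✓
  4: ✓
  5: ✓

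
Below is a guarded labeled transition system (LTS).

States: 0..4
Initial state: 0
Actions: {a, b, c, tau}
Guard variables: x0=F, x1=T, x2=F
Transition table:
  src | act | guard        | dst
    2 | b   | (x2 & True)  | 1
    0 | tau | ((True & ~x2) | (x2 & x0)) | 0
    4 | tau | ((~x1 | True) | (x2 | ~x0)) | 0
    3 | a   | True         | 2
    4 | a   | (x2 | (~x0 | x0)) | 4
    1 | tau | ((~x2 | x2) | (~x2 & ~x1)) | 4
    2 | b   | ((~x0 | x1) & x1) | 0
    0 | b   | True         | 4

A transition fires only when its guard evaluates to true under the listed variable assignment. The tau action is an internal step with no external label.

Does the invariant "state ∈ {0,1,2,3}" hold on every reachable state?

Allowed set {0,1,2,3}
Reachable = {0,4}
  0: ✓
  4: ✗ unsafe
counterexample path to 4: b

Answer: INVARIANT VIOLATED at state 4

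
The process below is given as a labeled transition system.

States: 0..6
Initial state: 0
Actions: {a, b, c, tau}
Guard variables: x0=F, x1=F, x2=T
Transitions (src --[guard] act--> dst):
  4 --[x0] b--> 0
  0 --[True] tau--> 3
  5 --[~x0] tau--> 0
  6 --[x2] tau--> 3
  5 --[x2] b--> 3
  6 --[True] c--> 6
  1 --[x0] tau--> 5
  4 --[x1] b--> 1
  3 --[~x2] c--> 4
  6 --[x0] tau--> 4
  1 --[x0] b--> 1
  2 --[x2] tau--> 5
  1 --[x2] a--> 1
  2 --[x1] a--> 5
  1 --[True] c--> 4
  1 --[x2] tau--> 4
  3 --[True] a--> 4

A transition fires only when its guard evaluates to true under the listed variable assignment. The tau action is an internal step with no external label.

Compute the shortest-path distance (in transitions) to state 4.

BFS to 4:
  Layer 0: {0}
  Layer 1: {3}
  Layer 2: {4}
4 enters at depth 2; path tau·a

Answer: 2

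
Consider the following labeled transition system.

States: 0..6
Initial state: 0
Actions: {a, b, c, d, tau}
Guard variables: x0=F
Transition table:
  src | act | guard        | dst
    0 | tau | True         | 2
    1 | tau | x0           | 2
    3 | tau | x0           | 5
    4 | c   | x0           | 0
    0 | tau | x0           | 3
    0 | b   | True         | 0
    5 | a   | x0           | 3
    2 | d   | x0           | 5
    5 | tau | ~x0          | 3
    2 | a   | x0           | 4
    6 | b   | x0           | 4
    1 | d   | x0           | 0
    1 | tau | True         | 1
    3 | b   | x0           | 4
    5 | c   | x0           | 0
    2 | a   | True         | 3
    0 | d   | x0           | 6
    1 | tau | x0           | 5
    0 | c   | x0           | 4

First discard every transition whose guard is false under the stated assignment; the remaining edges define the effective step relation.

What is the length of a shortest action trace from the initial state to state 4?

Answer: UNREACHABLE

Working:
Layered search for 4:
  L0 = {0}
  L1 = {2}
  L2 = {3}
4 never appears.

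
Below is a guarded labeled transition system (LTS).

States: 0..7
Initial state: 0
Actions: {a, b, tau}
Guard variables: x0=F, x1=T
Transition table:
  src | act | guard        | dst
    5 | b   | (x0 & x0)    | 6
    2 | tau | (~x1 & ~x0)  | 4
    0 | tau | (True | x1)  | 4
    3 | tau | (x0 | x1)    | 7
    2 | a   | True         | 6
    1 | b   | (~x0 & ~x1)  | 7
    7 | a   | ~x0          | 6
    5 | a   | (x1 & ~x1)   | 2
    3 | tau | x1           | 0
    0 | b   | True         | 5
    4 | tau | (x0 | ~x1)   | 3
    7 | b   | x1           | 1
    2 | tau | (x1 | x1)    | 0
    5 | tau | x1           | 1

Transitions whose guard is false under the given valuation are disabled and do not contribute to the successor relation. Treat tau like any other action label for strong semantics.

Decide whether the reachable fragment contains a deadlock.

Reach set: {0,1,4,5}
  0: b→5  tau→4  [2 out]
  1: ∅  [no exit]
  4: ∅  [no exit]
  5: tau→1  [1 out]
Path to 1: b·tau

Answer: DEADLOCK at state 1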